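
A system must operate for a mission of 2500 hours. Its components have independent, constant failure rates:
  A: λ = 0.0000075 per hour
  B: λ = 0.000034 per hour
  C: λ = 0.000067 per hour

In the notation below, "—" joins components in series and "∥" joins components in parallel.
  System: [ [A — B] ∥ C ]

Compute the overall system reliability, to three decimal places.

0.985

R(A) = exp(−0.0000075 × 2500) = 0.98142
R(B) = exp(−0.000034 × 2500) = 0.91851
R(C) = exp(−0.000067 × 2500) = 0.84578
Series (A and B): 0.98142 × 0.91851 = 0.90144
Parallel ([0.90144] and C): 1 − (1 − 0.90144)(1 − 0.84578) = 0.985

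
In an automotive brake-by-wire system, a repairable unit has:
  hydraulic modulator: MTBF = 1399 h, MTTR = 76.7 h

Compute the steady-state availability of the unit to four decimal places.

0.9480

A(hydraulic modulator) = MTBF/(MTBF+MTTR) = 1399/(1399+76.7) = 0.9480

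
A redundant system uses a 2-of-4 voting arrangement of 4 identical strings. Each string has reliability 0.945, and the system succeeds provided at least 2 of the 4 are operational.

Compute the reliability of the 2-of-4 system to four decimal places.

0.9994

R = Σ_{i=2}^{4} C(4,i) p^i (1−p)^{4−i} with p = 0.945
C(4,2)·0.945^2·0.055^2 = 0.016208
C(4,3)·0.945^3·0.055^1 = 0.185660
C(4,4)·0.945^4·0.055^0 = 0.797494
Sum = 0.9994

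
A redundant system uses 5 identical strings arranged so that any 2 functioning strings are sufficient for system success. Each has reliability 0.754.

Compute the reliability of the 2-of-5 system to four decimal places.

R = Σ_{i=2}^{5} C(5,i) p^i (1−p)^{5−i} with p = 0.754
C(5,2)·0.754^2·0.246^3 = 0.084635
C(5,3)·0.754^3·0.246^2 = 0.259409
C(5,4)·0.754^4·0.246^1 = 0.397549
C(5,5)·0.754^5·0.246^0 = 0.243701
Sum = 0.9853

0.9853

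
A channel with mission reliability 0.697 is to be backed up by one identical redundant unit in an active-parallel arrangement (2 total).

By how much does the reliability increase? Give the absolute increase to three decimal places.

0.211

R_before = 0.697
R_after = 1 − (1 − 0.697)^2 = 0.908
ΔR = 0.908 − 0.697 = 0.211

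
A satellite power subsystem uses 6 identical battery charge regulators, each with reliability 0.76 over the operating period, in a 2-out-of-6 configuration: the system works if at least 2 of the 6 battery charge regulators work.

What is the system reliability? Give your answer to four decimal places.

R = Σ_{i=2}^{6} C(6,i) p^i (1−p)^{6−i} with p = 0.76
C(6,2)·0.76^2·0.24^4 = 0.028745
C(6,3)·0.76^3·0.24^3 = 0.121368
C(6,4)·0.76^4·0.24^2 = 0.288249
C(6,5)·0.76^5·0.24^1 = 0.365116
C(6,6)·0.76^6·0.24^0 = 0.192700
Sum = 0.9962

0.9962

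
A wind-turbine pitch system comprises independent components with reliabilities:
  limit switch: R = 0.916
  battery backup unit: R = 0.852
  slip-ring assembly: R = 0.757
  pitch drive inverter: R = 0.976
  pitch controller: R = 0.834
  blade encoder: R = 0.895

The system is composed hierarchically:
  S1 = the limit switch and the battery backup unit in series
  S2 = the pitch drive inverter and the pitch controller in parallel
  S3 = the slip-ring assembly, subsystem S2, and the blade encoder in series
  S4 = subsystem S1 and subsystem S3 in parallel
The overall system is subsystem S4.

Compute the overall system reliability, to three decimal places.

Series (limit switch and battery backup unit): 0.91600 × 0.85200 = 0.78043
Parallel (pitch drive inverter and pitch controller): 1 − (1 − 0.97600)(1 − 0.83400) = 0.99602
Series (slip-ring assembly, [0.99602], and blade encoder): 0.75700 × 0.99602 × 0.89500 = 0.67482
Parallel ([0.78043] and [0.67482]): 1 − (1 − 0.78043)(1 − 0.67482) = 0.929

0.929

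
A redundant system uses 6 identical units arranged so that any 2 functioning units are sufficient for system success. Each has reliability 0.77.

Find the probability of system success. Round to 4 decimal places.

R = Σ_{i=2}^{6} C(6,i) p^i (1−p)^{6−i} with p = 0.77
C(6,2)·0.77^2·0.23^4 = 0.024888
C(6,3)·0.77^3·0.23^3 = 0.111093
C(6,4)·0.77^4·0.23^2 = 0.278939
C(6,5)·0.77^5·0.23^1 = 0.373536
C(6,6)·0.77^6·0.23^0 = 0.208422
Sum = 0.9969

0.9969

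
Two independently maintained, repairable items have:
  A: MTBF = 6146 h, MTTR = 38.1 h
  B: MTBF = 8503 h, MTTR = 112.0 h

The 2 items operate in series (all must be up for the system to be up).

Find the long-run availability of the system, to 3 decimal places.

A(A) = MTBF/(MTBF+MTTR) = 6146/(6146+38.1) = 0.993839
A(B) = MTBF/(MTBF+MTTR) = 8503/(8503+112.0) = 0.986999
Series availability: 0.993839 × 0.986999 = 0.981

0.981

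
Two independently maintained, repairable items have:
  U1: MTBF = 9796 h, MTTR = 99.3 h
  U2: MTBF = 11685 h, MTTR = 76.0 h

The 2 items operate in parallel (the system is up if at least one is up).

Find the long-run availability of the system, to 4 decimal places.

0.9999

A(U1) = MTBF/(MTBF+MTTR) = 9796/(9796+99.3) = 0.989965
A(U2) = MTBF/(MTBF+MTTR) = 11685/(11685+76.0) = 0.993538
Parallel availability: 1 − (1 − 0.989965)(1 − 0.993538) = 0.9999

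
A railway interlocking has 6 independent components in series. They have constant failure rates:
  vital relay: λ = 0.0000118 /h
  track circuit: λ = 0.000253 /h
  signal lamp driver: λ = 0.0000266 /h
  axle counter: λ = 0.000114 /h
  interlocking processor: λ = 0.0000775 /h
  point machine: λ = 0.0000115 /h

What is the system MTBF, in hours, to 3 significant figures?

2020

Series of exponential components: λ_sys = Σ λ_i
λ_sys = 0.0000118 + 0.000253 + 0.0000266 + 0.000114 + 0.0000775 + 0.0000115 = 4.9440e-04 /h
MTBF = 1 / λ_sys = 2020 h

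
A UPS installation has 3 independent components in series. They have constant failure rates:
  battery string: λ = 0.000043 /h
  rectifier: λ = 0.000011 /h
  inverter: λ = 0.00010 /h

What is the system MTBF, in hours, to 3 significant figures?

Series of exponential components: λ_sys = Σ λ_i
λ_sys = 0.000043 + 0.000011 + 0.00010 = 1.5400e-04 /h
MTBF = 1 / λ_sys = 6490 h

6490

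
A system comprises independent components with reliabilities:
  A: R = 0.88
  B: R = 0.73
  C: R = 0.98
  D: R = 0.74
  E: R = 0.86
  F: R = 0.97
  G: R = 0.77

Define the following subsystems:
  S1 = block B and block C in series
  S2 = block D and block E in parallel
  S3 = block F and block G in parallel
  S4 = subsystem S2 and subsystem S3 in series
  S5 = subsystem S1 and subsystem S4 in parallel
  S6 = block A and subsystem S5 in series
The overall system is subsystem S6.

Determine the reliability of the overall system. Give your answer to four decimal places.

0.8692

Series (B and C): 0.730000 × 0.980000 = 0.715400
Parallel (D and E): 1 − (1 − 0.740000)(1 − 0.860000) = 0.963600
Parallel (F and G): 1 − (1 − 0.970000)(1 − 0.770000) = 0.993100
Series ([0.963600] and [0.993100]): 0.963600 × 0.993100 = 0.956951
Parallel ([0.715400] and [0.956951]): 1 − (1 − 0.715400)(1 − 0.956951) = 0.987748
Series (A and [0.987748]): 0.880000 × 0.987748 = 0.8692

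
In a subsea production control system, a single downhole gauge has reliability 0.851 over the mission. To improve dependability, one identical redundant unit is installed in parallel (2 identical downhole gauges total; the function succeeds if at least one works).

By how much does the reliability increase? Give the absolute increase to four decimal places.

0.1268

R_before = 0.851
R_after = 1 − (1 − 0.851)^2 = 0.9778
ΔR = 0.9778 − 0.851 = 0.1268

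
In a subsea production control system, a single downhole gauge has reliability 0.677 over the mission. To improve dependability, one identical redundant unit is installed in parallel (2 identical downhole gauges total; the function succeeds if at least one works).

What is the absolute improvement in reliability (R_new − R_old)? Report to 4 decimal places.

0.2187

R_before = 0.677
R_after = 1 − (1 − 0.677)^2 = 0.8957
ΔR = 0.8957 − 0.677 = 0.2187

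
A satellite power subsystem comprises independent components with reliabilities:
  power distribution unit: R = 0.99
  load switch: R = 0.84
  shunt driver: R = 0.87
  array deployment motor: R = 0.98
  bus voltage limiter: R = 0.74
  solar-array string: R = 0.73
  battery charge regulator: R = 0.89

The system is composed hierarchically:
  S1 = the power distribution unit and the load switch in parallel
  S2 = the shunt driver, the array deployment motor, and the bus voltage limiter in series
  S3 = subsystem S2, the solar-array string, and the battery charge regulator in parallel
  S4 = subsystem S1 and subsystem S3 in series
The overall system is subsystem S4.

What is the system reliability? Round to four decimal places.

Parallel (power distribution unit and load switch): 1 − (1 − 0.990000)(1 − 0.840000) = 0.998400
Series (shunt driver, array deployment motor, and bus voltage limiter): 0.870000 × 0.980000 × 0.740000 = 0.630924
Parallel ([0.630924], solar-array string, and battery charge regulator): 1 − (1 − 0.630924)(1 − 0.730000)(1 − 0.890000) = 0.989038
Series ([0.998400] and [0.989038]): 0.998400 × 0.989038 = 0.9875

0.9875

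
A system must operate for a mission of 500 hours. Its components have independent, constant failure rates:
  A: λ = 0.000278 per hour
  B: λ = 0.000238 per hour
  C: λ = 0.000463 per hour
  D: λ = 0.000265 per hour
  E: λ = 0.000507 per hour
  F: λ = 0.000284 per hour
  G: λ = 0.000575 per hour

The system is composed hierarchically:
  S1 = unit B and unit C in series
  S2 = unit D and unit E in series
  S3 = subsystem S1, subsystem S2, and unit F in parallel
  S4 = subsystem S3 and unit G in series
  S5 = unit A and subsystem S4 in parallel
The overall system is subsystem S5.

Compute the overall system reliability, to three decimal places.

R(A) = exp(−0.000278 × 500) = 0.87023
R(B) = exp(−0.000238 × 500) = 0.88781
R(C) = exp(−0.000463 × 500) = 0.79334
R(D) = exp(−0.000265 × 500) = 0.87590
R(E) = exp(−0.000507 × 500) = 0.77608
R(F) = exp(−0.000284 × 500) = 0.86762
R(G) = exp(−0.000575 × 500) = 0.75014
Series (B and C): 0.88781 × 0.79334 = 0.70434
Series (D and E): 0.87590 × 0.77608 = 0.67977
Parallel ([0.70434], [0.67977], and F): 1 − (1 − 0.70434)(1 − 0.67977)(1 − 0.86762) = 0.98747
Series ([0.98747] and G): 0.98747 × 0.75014 = 0.74074
Parallel (A and [0.74074]): 1 − (1 − 0.87023)(1 − 0.74074) = 0.966

0.966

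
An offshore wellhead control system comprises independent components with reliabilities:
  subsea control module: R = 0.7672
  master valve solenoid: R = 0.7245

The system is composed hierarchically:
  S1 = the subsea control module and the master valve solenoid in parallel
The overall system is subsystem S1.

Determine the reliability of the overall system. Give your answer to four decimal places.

Parallel (subsea control module and master valve solenoid): 1 − (1 − 0.767200)(1 − 0.724500) = 0.9359

0.9359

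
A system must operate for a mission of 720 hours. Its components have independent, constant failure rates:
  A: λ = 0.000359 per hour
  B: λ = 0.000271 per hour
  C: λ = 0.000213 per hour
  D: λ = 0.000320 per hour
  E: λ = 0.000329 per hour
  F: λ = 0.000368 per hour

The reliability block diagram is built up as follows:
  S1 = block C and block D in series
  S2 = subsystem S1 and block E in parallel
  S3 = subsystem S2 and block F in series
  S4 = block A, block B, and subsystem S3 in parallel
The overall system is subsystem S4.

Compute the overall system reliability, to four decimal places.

0.9885

R(A) = exp(−0.000359 × 720) = 0.772224
R(B) = exp(−0.000271 × 720) = 0.822736
R(C) = exp(−0.000213 × 720) = 0.857821
R(D) = exp(−0.000320 × 720) = 0.794216
R(E) = exp(−0.000329 × 720) = 0.789086
R(F) = exp(−0.000368 × 720) = 0.767237
Series (C and D): 0.857821 × 0.794216 = 0.681295
Parallel ([0.681295] and E): 1 − (1 − 0.681295)(1 − 0.789086) = 0.932781
Series ([0.932781] and F): 0.932781 × 0.767237 = 0.715664
Parallel (A, B, and [0.715664]): 1 − (1 − 0.772224)(1 − 0.822736)(1 − 0.715664) = 0.9885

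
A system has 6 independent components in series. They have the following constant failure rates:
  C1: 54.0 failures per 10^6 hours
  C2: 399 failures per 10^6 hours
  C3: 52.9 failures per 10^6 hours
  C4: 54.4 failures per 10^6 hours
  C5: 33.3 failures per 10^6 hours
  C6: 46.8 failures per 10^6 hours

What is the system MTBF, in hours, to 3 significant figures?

1560

Series of exponential components: λ_sys = Σ λ_i
λ_sys = 0.0000540 + 0.000399 + 0.0000529 + 0.0000544 + 0.0000333 + 0.0000468 = 6.4040e-04 /h
MTBF = 1 / λ_sys = 1560 h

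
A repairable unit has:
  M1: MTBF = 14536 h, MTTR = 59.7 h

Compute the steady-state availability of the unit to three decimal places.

0.996

A(M1) = MTBF/(MTBF+MTTR) = 14536/(14536+59.7) = 0.996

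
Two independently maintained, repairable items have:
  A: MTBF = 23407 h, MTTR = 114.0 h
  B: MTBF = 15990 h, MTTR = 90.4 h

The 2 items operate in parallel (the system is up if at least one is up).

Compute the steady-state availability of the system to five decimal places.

A(A) = MTBF/(MTBF+MTTR) = 23407/(23407+114.0) = 0.995153
A(B) = MTBF/(MTBF+MTTR) = 15990/(15990+90.4) = 0.994378
Parallel availability: 1 − (1 − 0.995153)(1 − 0.994378) = 0.99997

0.99997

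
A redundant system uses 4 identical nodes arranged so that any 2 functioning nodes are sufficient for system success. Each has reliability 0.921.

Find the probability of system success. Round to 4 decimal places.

R = Σ_{i=2}^{4} C(4,i) p^i (1−p)^{4−i} with p = 0.921
C(4,2)·0.921^2·0.079^2 = 0.031763
C(4,3)·0.921^3·0.079^1 = 0.246869
C(4,4)·0.921^4·0.079^0 = 0.719513
Sum = 0.9981

0.9981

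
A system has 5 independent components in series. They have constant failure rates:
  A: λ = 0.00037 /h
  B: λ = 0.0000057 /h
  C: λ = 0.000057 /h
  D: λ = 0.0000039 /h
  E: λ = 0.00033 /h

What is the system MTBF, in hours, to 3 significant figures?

1300

Series of exponential components: λ_sys = Σ λ_i
λ_sys = 0.00037 + 0.0000057 + 0.000057 + 0.0000039 + 0.00033 = 7.6660e-04 /h
MTBF = 1 / λ_sys = 1300 h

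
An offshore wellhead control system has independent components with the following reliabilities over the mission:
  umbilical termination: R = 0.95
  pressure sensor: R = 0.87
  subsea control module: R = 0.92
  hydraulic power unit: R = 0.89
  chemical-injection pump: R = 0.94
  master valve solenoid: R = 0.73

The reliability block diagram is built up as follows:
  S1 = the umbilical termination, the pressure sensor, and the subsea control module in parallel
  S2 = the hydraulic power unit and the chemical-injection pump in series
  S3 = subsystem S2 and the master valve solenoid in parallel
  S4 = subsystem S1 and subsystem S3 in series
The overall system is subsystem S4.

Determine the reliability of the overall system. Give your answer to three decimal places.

0.955

Parallel (umbilical termination, pressure sensor, and subsea control module): 1 − (1 − 0.95000)(1 − 0.87000)(1 − 0.92000) = 0.99948
Series (hydraulic power unit and chemical-injection pump): 0.89000 × 0.94000 = 0.83660
Parallel ([0.83660] and master valve solenoid): 1 − (1 − 0.83660)(1 − 0.73000) = 0.95588
Series ([0.99948] and [0.95588]): 0.99948 × 0.95588 = 0.955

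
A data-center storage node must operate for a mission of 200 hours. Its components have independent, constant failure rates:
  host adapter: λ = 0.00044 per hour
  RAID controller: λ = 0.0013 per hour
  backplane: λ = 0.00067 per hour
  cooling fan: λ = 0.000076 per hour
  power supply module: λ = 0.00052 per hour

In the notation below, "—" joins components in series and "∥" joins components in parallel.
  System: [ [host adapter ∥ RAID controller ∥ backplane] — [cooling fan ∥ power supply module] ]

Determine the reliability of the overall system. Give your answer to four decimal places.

R(host adapter) = exp(−0.00044 × 200) = 0.915761
R(RAID controller) = exp(−0.0013 × 200) = 0.771052
R(backplane) = exp(−0.00067 × 200) = 0.874590
R(cooling fan) = exp(−0.000076 × 200) = 0.984915
R(power supply module) = exp(−0.00052 × 200) = 0.901225
Parallel (host adapter, RAID controller, and backplane): 1 − (1 − 0.915761)(1 − 0.771052)(1 − 0.874590) = 0.997581
Parallel (cooling fan and power supply module): 1 − (1 − 0.984915)(1 − 0.901225) = 0.998510
Series ([0.997581] and [0.998510]): 0.997581 × 0.998510 = 0.9961

0.9961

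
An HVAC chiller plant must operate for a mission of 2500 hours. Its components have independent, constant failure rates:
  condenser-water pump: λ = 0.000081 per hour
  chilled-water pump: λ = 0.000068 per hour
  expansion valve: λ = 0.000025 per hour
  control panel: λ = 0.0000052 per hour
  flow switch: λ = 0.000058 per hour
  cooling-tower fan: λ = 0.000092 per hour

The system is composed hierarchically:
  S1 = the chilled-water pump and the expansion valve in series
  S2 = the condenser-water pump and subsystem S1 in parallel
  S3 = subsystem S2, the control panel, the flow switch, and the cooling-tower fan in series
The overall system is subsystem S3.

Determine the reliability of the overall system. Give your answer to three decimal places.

0.653

R(condenser-water pump) = exp(−0.000081 × 2500) = 0.81669
R(chilled-water pump) = exp(−0.000068 × 2500) = 0.84366
R(expansion valve) = exp(−0.000025 × 2500) = 0.93941
R(control panel) = exp(−0.0000052 × 2500) = 0.98708
R(flow switch) = exp(−0.000058 × 2500) = 0.86502
R(cooling-tower fan) = exp(−0.000092 × 2500) = 0.79453
Series (chilled-water pump and expansion valve): 0.84366 × 0.93941 = 0.79254
Parallel (condenser-water pump and [0.79254]): 1 − (1 − 0.81669)(1 − 0.79254) = 0.96197
Series ([0.96197], control panel, flow switch, and cooling-tower fan): 0.96197 × 0.98708 × 0.86502 × 0.79453 = 0.653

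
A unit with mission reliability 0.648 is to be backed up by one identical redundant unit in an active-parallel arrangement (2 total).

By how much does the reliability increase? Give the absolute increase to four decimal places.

0.2281

R_before = 0.648
R_after = 1 − (1 − 0.648)^2 = 0.8761
ΔR = 0.8761 − 0.648 = 0.2281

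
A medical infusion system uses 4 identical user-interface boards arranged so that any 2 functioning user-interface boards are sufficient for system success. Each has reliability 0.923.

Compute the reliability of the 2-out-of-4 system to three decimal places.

0.998

R = Σ_{i=2}^{4} C(4,i) p^i (1−p)^{4−i} with p = 0.923
C(4,2)·0.923^2·0.077^2 = 0.03031
C(4,3)·0.923^3·0.077^1 = 0.24219
C(4,4)·0.923^4·0.077^0 = 0.72578
Sum = 0.998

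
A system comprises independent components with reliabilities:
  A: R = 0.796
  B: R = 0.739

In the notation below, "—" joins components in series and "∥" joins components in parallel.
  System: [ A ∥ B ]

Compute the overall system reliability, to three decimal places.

Parallel (A and B): 1 − (1 − 0.79600)(1 − 0.73900) = 0.947

0.947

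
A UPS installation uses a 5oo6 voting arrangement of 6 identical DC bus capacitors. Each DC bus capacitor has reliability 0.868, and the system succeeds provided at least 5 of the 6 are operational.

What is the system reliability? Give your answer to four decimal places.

R = Σ_{i=5}^{6} C(6,i) p^i (1−p)^{6−i} with p = 0.868
C(6,5)·0.868^5·0.132^1 = 0.390233
C(6,6)·0.868^6·0.132^0 = 0.427679
Sum = 0.8179

0.8179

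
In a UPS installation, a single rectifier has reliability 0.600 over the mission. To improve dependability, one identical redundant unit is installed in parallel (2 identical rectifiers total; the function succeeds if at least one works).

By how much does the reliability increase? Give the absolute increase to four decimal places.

0.2400

R_before = 0.600
R_after = 1 − (1 − 0.600)^2 = 0.8400
ΔR = 0.8400 − 0.600 = 0.2400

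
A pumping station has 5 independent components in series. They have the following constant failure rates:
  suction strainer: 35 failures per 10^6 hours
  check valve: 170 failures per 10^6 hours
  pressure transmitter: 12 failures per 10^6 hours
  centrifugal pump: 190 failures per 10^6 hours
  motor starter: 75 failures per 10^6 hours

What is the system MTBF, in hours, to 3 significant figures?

2070

Series of exponential components: λ_sys = Σ λ_i
λ_sys = 0.000035 + 0.00017 + 0.000012 + 0.00019 + 0.000075 = 4.8200e-04 /h
MTBF = 1 / λ_sys = 2070 h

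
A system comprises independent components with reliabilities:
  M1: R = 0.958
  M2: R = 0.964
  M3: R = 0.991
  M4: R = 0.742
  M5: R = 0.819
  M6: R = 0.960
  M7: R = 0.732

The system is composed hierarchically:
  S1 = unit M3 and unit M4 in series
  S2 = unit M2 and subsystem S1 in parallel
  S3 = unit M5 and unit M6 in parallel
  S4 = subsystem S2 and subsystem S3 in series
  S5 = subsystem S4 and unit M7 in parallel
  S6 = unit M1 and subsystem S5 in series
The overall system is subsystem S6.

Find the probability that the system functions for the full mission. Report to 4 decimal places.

0.9537

Series (M3 and M4): 0.991000 × 0.742000 = 0.735322
Parallel (M2 and [0.735322]): 1 − (1 − 0.964000)(1 − 0.735322) = 0.990472
Parallel (M5 and M6): 1 − (1 − 0.819000)(1 − 0.960000) = 0.992760
Series ([0.990472] and [0.992760]): 0.990472 × 0.992760 = 0.983301
Parallel ([0.983301] and M7): 1 − (1 − 0.983301)(1 − 0.732000) = 0.995525
Series (M1 and [0.995525]): 0.958000 × 0.995525 = 0.9537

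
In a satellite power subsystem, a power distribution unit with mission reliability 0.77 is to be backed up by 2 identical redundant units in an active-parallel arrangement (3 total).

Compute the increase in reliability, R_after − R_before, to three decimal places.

R_before = 0.77
R_after = 1 − (1 − 0.77)^3 = 0.988
ΔR = 0.988 − 0.77 = 0.218

0.218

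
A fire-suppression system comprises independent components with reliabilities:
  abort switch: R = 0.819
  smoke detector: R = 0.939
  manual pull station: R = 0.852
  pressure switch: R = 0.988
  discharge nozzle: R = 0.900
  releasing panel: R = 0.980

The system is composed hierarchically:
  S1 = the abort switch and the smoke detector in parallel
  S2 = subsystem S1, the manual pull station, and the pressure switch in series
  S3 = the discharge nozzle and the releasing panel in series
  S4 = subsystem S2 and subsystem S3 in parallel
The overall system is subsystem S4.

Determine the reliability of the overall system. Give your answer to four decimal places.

0.9802

Parallel (abort switch and smoke detector): 1 − (1 − 0.819000)(1 − 0.939000) = 0.988959
Series ([0.988959], manual pull station, and pressure switch): 0.988959 × 0.852000 × 0.988000 = 0.832482
Series (discharge nozzle and releasing panel): 0.900000 × 0.980000 = 0.882000
Parallel ([0.832482] and [0.882000]): 1 − (1 − 0.832482)(1 − 0.882000) = 0.9802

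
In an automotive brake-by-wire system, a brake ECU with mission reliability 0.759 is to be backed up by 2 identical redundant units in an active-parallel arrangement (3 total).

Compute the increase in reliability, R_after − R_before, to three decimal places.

R_before = 0.759
R_after = 1 − (1 − 0.759)^3 = 0.986
ΔR = 0.986 − 0.759 = 0.227

0.227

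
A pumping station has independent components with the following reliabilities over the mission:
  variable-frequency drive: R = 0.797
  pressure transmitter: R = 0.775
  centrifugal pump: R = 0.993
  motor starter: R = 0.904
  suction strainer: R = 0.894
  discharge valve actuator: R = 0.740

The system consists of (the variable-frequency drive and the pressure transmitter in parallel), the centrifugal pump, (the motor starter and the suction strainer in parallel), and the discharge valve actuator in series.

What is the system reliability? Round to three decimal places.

0.694

Parallel (variable-frequency drive and pressure transmitter): 1 − (1 − 0.79700)(1 − 0.77500) = 0.95433
Parallel (motor starter and suction strainer): 1 − (1 − 0.90400)(1 − 0.89400) = 0.98982
Series ([0.95433], centrifugal pump, [0.98982], and discharge valve actuator): 0.95433 × 0.99300 × 0.98982 × 0.74000 = 0.694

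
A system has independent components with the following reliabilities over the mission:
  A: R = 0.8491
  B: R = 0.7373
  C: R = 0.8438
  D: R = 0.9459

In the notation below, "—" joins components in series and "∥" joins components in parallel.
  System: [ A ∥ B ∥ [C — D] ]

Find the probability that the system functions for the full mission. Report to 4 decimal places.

Series (C and D): 0.843800 × 0.945900 = 0.798150
Parallel (A, B, and [0.798150]): 1 − (1 − 0.849100)(1 − 0.737300)(1 − 0.798150) = 0.9920

0.9920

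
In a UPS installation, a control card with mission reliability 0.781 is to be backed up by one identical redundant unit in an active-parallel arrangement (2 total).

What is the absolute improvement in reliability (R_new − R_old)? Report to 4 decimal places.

0.1710

R_before = 0.781
R_after = 1 − (1 − 0.781)^2 = 0.9520
ΔR = 0.9520 − 0.781 = 0.1710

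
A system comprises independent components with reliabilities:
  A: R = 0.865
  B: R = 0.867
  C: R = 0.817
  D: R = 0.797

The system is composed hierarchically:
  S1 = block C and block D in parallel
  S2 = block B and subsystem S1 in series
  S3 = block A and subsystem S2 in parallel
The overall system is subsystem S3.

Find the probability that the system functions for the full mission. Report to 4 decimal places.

Parallel (C and D): 1 − (1 − 0.817000)(1 − 0.797000) = 0.962851
Series (B and [0.962851]): 0.867000 × 0.962851 = 0.834792
Parallel (A and [0.834792]): 1 − (1 − 0.865000)(1 − 0.834792) = 0.9777

0.9777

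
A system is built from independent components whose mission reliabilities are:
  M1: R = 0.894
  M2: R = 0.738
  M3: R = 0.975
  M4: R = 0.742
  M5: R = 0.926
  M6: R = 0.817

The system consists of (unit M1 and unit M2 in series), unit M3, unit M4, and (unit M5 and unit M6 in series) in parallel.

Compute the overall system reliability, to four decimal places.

0.9995

Series (M1 and M2): 0.894000 × 0.738000 = 0.659772
Series (M5 and M6): 0.926000 × 0.817000 = 0.756542
Parallel ([0.659772], M3, M4, and [0.756542]): 1 − (1 − 0.659772)(1 − 0.975000)(1 − 0.742000)(1 − 0.756542) = 0.9995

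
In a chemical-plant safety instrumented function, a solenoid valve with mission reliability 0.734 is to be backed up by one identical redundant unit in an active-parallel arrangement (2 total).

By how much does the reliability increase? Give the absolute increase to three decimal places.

0.195

R_before = 0.734
R_after = 1 − (1 − 0.734)^2 = 0.929
ΔR = 0.929 − 0.734 = 0.195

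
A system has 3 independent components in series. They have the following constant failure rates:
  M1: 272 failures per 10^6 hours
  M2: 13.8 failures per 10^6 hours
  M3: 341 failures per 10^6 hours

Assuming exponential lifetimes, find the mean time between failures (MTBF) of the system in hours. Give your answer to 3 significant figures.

1600

Series of exponential components: λ_sys = Σ λ_i
λ_sys = 0.000272 + 0.0000138 + 0.000341 = 6.2680e-04 /h
MTBF = 1 / λ_sys = 1600 h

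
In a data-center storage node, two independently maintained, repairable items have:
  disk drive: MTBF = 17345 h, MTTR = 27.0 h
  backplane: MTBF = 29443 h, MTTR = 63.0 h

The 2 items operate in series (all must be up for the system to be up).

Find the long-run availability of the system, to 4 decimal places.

0.9963

A(disk drive) = MTBF/(MTBF+MTTR) = 17345/(17345+27.0) = 0.998446
A(backplane) = MTBF/(MTBF+MTTR) = 29443/(29443+63.0) = 0.997865
Series availability: 0.998446 × 0.997865 = 0.9963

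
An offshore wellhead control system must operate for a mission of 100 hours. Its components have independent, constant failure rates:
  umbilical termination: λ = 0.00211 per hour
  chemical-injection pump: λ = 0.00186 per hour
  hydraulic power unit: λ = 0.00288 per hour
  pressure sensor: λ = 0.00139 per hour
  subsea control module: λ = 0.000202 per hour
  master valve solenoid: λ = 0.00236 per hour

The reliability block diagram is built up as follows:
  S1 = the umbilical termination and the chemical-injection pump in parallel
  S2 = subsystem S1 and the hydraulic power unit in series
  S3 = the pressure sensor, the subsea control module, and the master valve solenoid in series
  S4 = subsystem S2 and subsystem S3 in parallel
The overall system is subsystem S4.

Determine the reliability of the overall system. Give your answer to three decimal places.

R(umbilical termination) = exp(−0.00211 × 100) = 0.80977
R(chemical-injection pump) = exp(−0.00186 × 100) = 0.83027
R(hydraulic power unit) = exp(−0.00288 × 100) = 0.74976
R(pressure sensor) = exp(−0.00139 × 100) = 0.87023
R(subsea control module) = exp(−0.000202 × 100) = 0.98000
R(master valve solenoid) = exp(−0.00236 × 100) = 0.78978
Parallel (umbilical termination and chemical-injection pump): 1 − (1 − 0.80977)(1 − 0.83027) = 0.96771
Series ([0.96771] and hydraulic power unit): 0.96771 × 0.74976 = 0.72555
Series (pressure sensor, subsea control module, and master valve solenoid): 0.87023 × 0.98000 × 0.78978 = 0.67354
Parallel ([0.72555] and [0.67354]): 1 − (1 − 0.72555)(1 − 0.67354) = 0.910

0.910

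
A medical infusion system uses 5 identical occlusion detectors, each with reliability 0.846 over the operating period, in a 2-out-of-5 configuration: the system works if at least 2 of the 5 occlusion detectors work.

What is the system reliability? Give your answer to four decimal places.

R = Σ_{i=2}^{5} C(5,i) p^i (1−p)^{5−i} with p = 0.846
C(5,2)·0.846^2·0.154^3 = 0.026140
C(5,3)·0.846^3·0.154^2 = 0.143599
C(5,4)·0.846^4·0.154^1 = 0.394432
C(5,5)·0.846^5·0.154^0 = 0.433363
Sum = 0.9975

0.9975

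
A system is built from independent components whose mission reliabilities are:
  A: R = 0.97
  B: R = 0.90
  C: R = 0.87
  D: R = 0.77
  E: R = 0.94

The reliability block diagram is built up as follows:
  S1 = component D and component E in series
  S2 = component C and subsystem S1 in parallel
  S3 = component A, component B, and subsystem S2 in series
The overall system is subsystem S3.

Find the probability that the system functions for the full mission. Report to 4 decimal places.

0.8417

Series (D and E): 0.770000 × 0.940000 = 0.723800
Parallel (C and [0.723800]): 1 − (1 − 0.870000)(1 − 0.723800) = 0.964094
Series (A, B, and [0.964094]): 0.970000 × 0.900000 × 0.964094 = 0.8417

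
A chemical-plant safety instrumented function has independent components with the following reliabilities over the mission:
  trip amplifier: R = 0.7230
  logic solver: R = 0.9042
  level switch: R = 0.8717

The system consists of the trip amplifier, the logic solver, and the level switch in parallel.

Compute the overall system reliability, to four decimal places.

Parallel (trip amplifier, logic solver, and level switch): 1 − (1 − 0.723000)(1 − 0.904200)(1 − 0.871700) = 0.9966

0.9966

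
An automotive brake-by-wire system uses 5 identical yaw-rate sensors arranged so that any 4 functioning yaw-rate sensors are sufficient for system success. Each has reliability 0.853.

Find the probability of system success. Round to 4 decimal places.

0.8407

R = Σ_{i=4}^{5} C(5,i) p^i (1−p)^{5−i} with p = 0.853
C(5,4)·0.853^4·0.147^1 = 0.389120
C(5,5)·0.853^5·0.147^0 = 0.451591
Sum = 0.8407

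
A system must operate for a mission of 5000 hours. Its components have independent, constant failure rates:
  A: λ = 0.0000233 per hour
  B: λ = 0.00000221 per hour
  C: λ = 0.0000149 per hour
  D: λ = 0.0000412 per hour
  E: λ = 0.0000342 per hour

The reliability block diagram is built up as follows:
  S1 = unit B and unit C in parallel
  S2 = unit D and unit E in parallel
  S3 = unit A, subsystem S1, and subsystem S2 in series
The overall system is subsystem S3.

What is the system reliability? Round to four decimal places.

0.8633

R(A) = exp(−0.0000233 × 5000) = 0.890030
R(B) = exp(−0.00000221 × 5000) = 0.989011
R(C) = exp(−0.0000149 × 5000) = 0.928207
R(D) = exp(−0.0000412 × 5000) = 0.813833
R(E) = exp(−0.0000342 × 5000) = 0.842822
Parallel (B and C): 1 − (1 − 0.989011)(1 − 0.928207) = 0.999211
Parallel (D and E): 1 − (1 − 0.813833)(1 − 0.842822) = 0.970739
Series (A, [0.999211], and [0.970739]): 0.890030 × 0.999211 × 0.970739 = 0.8633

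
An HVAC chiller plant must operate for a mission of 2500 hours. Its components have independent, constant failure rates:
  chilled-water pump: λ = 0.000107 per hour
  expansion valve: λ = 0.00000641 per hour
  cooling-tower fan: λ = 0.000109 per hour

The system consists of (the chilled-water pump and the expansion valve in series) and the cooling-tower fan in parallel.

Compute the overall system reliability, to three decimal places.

R(chilled-water pump) = exp(−0.000107 × 2500) = 0.76529
R(expansion valve) = exp(−0.00000641 × 2500) = 0.98410
R(cooling-tower fan) = exp(−0.000109 × 2500) = 0.76147
Series (chilled-water pump and expansion valve): 0.76529 × 0.98410 = 0.75312
Parallel ([0.75312] and cooling-tower fan): 1 − (1 − 0.75312)(1 − 0.76147) = 0.941

0.941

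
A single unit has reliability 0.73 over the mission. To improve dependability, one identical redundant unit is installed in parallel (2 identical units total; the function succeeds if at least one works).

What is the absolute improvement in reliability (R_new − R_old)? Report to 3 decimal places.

0.197

R_before = 0.73
R_after = 1 − (1 − 0.73)^2 = 0.927
ΔR = 0.927 − 0.73 = 0.197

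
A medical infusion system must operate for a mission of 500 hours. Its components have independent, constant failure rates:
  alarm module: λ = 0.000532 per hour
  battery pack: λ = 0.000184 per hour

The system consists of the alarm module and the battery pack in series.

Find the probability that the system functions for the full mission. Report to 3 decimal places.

R(alarm module) = exp(−0.000532 × 500) = 0.76644
R(battery pack) = exp(−0.000184 × 500) = 0.91211
Series (alarm module and battery pack): 0.76644 × 0.91211 = 0.699

0.699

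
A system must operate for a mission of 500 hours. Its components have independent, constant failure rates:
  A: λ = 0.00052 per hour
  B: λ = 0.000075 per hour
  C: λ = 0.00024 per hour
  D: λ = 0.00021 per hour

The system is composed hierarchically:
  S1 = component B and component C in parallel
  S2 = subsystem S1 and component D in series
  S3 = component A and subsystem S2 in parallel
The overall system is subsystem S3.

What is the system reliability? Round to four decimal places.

R(A) = exp(−0.00052 × 500) = 0.771052
R(B) = exp(−0.000075 × 500) = 0.963194
R(C) = exp(−0.00024 × 500) = 0.886920
R(D) = exp(−0.00021 × 500) = 0.900325
Parallel (B and C): 1 − (1 − 0.963194)(1 − 0.886920) = 0.995838
Series ([0.995838] and D): 0.995838 × 0.900325 = 0.896578
Parallel (A and [0.896578]): 1 − (1 − 0.771052)(1 − 0.896578) = 0.9763

0.9763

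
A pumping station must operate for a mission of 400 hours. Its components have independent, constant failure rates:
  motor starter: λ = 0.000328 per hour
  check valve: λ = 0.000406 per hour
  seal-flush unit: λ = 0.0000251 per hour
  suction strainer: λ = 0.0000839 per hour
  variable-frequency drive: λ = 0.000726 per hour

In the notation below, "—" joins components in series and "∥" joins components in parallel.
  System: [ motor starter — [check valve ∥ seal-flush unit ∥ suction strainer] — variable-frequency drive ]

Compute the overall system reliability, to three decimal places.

R(motor starter) = exp(−0.000328 × 400) = 0.87704
R(check valve) = exp(−0.000406 × 400) = 0.85010
R(seal-flush unit) = exp(−0.0000251 × 400) = 0.99001
R(suction strainer) = exp(−0.0000839 × 400) = 0.96700
R(variable-frequency drive) = exp(−0.000726 × 400) = 0.74796
Parallel (check valve, seal-flush unit, and suction strainer): 1 − (1 − 0.85010)(1 − 0.99001)(1 − 0.96700) = 0.99995
Series (motor starter, [0.99995], and variable-frequency drive): 0.87704 × 0.99995 × 0.74796 = 0.656

0.656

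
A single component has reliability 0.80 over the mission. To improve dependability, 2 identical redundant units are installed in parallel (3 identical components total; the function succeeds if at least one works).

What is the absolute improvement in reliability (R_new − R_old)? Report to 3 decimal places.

R_before = 0.80
R_after = 1 − (1 − 0.80)^3 = 0.992
ΔR = 0.992 − 0.80 = 0.192

0.192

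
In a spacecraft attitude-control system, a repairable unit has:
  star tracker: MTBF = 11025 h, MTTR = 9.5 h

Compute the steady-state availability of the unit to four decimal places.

A(star tracker) = MTBF/(MTBF+MTTR) = 11025/(11025+9.5) = 0.9991

0.9991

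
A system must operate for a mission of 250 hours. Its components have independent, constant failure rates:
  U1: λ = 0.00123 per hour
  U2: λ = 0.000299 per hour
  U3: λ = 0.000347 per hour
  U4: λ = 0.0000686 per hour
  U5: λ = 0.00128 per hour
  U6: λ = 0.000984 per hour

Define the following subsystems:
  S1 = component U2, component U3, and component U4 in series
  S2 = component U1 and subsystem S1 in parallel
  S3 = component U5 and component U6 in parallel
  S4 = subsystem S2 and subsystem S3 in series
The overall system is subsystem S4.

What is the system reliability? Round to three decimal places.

0.900

R(U1) = exp(−0.00123 × 250) = 0.73528
R(U2) = exp(−0.000299 × 250) = 0.92798
R(U3) = exp(−0.000347 × 250) = 0.91691
R(U4) = exp(−0.0000686 × 250) = 0.98300
R(U5) = exp(−0.00128 × 250) = 0.72615
R(U6) = exp(−0.000984 × 250) = 0.78192
Series (U2, U3, and U4): 0.92798 × 0.91691 × 0.98300 = 0.83641
Parallel (U1 and [0.83641]): 1 − (1 − 0.73528)(1 − 0.83641) = 0.95669
Parallel (U5 and U6): 1 − (1 − 0.72615)(1 − 0.78192) = 0.94028
Series ([0.95669] and [0.94028]): 0.95669 × 0.94028 = 0.900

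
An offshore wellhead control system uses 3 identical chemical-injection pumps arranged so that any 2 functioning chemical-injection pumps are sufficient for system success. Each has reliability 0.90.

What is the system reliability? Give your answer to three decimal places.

0.972

R = Σ_{i=2}^{3} C(3,i) p^i (1−p)^{3−i} with p = 0.90
C(3,2)·0.90^2·0.10^1 = 0.24300
C(3,3)·0.90^3·0.10^0 = 0.72900
Sum = 0.972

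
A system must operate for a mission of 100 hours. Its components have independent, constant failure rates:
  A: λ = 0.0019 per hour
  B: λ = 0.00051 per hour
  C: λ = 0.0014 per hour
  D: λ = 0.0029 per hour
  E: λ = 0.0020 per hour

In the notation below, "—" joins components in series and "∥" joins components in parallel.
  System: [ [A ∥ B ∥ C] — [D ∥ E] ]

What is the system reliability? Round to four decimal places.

R(A) = exp(−0.0019 × 100) = 0.826959
R(B) = exp(−0.00051 × 100) = 0.950279
R(C) = exp(−0.0014 × 100) = 0.869358
R(D) = exp(−0.0029 × 100) = 0.748264
R(E) = exp(−0.0020 × 100) = 0.818731
Parallel (A, B, and C): 1 − (1 − 0.826959)(1 − 0.950279)(1 − 0.869358) = 0.998876
Parallel (D and E): 1 − (1 − 0.748264)(1 − 0.818731) = 0.954368
Series ([0.998876] and [0.954368]): 0.998876 × 0.954368 = 0.9533

0.9533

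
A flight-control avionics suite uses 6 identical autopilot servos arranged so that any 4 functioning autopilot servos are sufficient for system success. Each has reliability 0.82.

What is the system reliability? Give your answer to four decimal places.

R = Σ_{i=4}^{6} C(6,i) p^i (1−p)^{6−i} with p = 0.82
C(6,4)·0.82^4·0.18^2 = 0.219731
C(6,5)·0.82^5·0.18^1 = 0.400399
C(6,6)·0.82^6·0.18^0 = 0.304007
Sum = 0.9241

0.9241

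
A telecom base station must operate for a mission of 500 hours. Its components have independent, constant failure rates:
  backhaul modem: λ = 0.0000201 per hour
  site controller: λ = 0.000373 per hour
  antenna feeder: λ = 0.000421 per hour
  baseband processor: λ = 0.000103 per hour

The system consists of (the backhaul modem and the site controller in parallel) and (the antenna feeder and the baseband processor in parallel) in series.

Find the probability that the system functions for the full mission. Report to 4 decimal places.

0.9888

R(backhaul modem) = exp(−0.0000201 × 500) = 0.990000
R(site controller) = exp(−0.000373 × 500) = 0.829859
R(antenna feeder) = exp(−0.000421 × 500) = 0.810179
R(baseband processor) = exp(−0.000103 × 500) = 0.949804
Parallel (backhaul modem and site controller): 1 − (1 − 0.990000)(1 − 0.829859) = 0.998299
Parallel (antenna feeder and baseband processor): 1 − (1 − 0.810179)(1 − 0.949804) = 0.990472
Series ([0.998299] and [0.990472]): 0.998299 × 0.990472 = 0.9888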